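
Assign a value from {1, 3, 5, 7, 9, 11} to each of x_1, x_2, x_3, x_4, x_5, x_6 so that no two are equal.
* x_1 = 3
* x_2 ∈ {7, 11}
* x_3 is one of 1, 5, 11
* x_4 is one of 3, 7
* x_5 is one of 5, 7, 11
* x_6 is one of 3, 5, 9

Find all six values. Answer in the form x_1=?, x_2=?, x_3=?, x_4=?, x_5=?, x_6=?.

x_1 must be 3 (only option left). Eliminate 3 elsewhere: x_4, x_6.
That leaves x_4 = 7. So x_2, x_5 can't be 7.
x_2 must be 11 (only option left). Eliminate 11 elsewhere: x_3, x_5.
x_5 has just one choice, so x_5 = 5. So x_3, x_6 can't be 5.
x_6 must be 9 (only option left).
x_3 must be 1 (only option left).

x_1=3, x_2=11, x_3=1, x_4=7, x_5=5, x_6=9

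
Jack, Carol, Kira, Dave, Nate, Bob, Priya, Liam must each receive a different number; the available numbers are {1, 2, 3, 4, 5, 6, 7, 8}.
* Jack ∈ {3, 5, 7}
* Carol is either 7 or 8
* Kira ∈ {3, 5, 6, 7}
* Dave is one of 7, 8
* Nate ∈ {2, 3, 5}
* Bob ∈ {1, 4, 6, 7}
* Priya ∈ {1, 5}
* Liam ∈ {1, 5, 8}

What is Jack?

3

The 8 variables draw from only 8 values {1, 2, 3, 4, 5, 6, 7, 8}, so each is used; only Nate can be 2, hence Nate = 2.
The 7 still-open variables together cover exactly {1, 3, 4, 5, 6, 7, 8} — 7 values for 7 variables — and 4 appears only in Bob's list, so Bob = 4.
The 6 still-open variables draw from only 6 values {1, 3, 5, 6, 7, 8}, so each is used; only Kira can be 6, hence Kira = 6.
The 5 still-open variables draw from only 5 values {1, 3, 5, 7, 8}, so each is used; only Jack can be 3, hence Jack = 3.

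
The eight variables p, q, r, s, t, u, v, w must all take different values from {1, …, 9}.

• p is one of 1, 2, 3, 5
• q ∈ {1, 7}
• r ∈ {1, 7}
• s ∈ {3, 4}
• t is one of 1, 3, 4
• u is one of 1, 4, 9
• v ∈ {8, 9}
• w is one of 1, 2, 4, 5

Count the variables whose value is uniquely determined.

2

The 8 variables together cover exactly {1, 2, 3, 4, 5, 7, 8, 9} — 8 values for 8 variables — and 8 appears only in v's list, so v = 8.
Among the 7 still-open variables, 9 fits only u (and all 7 values in {1, 2, 3, 4, 5, 7, 9} must be used), so u = 9.
The 2 variables q and r are confined to {1, 7}, which locks those values in; drop them from p, t, w.
s and t share exactly the 2 values {3, 4}; by pigeonhole those values go to them, so strike 3, 4 from p, w.
Determined: u=9, v=8. The other variables each still have more than one consistent value. That makes 2.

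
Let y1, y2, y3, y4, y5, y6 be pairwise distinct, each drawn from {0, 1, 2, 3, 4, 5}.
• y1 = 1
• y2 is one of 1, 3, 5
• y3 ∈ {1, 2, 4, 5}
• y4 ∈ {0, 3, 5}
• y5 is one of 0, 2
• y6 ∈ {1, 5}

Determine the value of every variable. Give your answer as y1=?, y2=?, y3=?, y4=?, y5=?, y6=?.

y1's domain is down to {1}, so y1 = 1. Remove 1 from y2, y3, y6.
That leaves y6 = 5. Eliminate 5 elsewhere: y2, y3, y4.
y2 must be 3 (only option left). So y4 can't be 3.
y4 must be 0 (only option left). Strike 0 from y5.
y5 has just one choice, so y5 = 2. So y3 can't be 2.
That leaves y3 = 4.

y1=1, y2=3, y3=4, y4=0, y5=2, y6=5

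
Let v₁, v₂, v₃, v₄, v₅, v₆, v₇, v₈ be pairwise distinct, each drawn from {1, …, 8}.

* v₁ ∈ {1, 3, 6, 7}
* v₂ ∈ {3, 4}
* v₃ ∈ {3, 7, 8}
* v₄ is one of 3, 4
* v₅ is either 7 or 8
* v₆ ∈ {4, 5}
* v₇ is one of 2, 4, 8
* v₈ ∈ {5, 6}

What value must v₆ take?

5

The 8 variables together cover exactly {1, 2, 3, 4, 5, 6, 7, 8} — 8 values for 8 variables — and 1 appears only in v₁'s list, so v₁ = 1.
The 7 still-open variables draw from only 7 values {2, 3, 4, 5, 6, 7, 8}, so each is used; only v₇ can be 2, hence v₇ = 2.
Among the 6 still-open variables, 6 fits only v₈ (and all 6 values in {3, 4, 5, 6, 7, 8} must be used), so v₈ = 6.
Among the 5 still-open variables, 5 fits only v₆ (and all 5 values in {3, 4, 5, 7, 8} must be used), so v₆ = 5.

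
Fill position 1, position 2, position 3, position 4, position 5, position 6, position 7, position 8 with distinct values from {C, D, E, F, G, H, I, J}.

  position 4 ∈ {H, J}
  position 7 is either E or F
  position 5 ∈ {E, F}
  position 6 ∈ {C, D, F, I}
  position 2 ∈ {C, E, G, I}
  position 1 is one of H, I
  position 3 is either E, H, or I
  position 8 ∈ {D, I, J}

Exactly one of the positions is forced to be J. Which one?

The 8 variables draw from only 8 values {C, D, E, F, G, H, I, J}, so each is used; only position 2 can be G, hence position 2 = G.
Among the 7 still-open variables, C fits only position 6 (and all 7 values in {C, D, E, F, H, I, J} must be used), so position 6 = C.
Among the 6 still-open variables, D fits only position 8 (and all 6 values in {D, E, F, H, I, J} must be used), so position 8 = D.
Among the 5 still-open variables, J fits only position 4 (and all 5 values in {E, F, H, I, J} must be used), so position 4 = J.

position 4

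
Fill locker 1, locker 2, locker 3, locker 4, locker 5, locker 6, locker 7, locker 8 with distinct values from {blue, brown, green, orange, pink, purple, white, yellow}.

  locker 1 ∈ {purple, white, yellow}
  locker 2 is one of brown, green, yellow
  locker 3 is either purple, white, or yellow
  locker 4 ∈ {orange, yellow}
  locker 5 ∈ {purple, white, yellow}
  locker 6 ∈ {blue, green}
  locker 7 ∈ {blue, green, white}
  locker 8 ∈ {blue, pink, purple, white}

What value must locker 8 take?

The 8 variables together cover exactly {blue, brown, green, orange, pink, purple, white, yellow} — 8 values for 8 variables — and brown appears only in locker 2's list, so locker 2 = brown.
Among the 7 still-open variables, orange fits only locker 4 (and all 7 values in {blue, green, orange, pink, purple, white, yellow} must be used), so locker 4 = orange.
The 6 still-open variables together cover exactly {blue, green, pink, purple, white, yellow} — 6 values for 6 variables — and pink appears only in locker 8's list, so locker 8 = pink.

pink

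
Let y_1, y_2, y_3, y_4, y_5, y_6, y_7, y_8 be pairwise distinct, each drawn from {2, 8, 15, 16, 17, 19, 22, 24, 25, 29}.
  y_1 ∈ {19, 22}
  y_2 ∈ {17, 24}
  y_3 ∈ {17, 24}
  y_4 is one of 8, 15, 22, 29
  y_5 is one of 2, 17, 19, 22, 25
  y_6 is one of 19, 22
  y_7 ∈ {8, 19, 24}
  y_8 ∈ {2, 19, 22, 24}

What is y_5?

25

The 2 variables y_1 and y_6 are confined to {19, 22}, which locks those values in; drop them from y_4, y_5, y_7, y_8.
y_2 and y_3 between them cover only {17, 24} — a naked pair. Remove those values from y_5, y_7, y_8.
y_7 has just one choice, so y_7 = 8. So y_4 can't be 8.
y_8's domain is down to {2}, so y_8 = 2. So y_5 can't be 2.
So y_5 = 25.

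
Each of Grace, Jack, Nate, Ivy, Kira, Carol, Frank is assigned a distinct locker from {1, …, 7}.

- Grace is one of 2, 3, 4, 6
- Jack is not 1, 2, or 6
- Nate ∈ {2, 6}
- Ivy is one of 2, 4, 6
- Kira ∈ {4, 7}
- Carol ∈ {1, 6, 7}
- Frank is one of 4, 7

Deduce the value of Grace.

Among the 7 variables, 1 fits only Carol (and all 7 values in {1, 2, 3, 4, 5, 6, 7} must be used), so Carol = 1.
The 6 still-open variables together cover exactly {2, 3, 4, 5, 6, 7} — 6 values for 6 variables — and 5 appears only in Jack's list, so Jack = 5.
The 5 still-open variables draw from only 5 values {2, 3, 4, 6, 7}, so each is used; only Grace can be 3, hence Grace = 3.

3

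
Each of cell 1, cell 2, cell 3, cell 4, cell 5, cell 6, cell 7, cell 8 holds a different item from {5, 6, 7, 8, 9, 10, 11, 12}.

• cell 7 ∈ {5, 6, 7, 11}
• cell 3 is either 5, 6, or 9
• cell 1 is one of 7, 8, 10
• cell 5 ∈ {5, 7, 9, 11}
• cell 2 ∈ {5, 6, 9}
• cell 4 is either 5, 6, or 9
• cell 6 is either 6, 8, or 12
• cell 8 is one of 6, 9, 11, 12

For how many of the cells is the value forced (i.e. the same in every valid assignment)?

3

The 8 variables draw from only 8 values {5, 6, 7, 8, 9, 10, 11, 12}, so each is used; only cell 1 can be 10, hence cell 1 = 10.
The 7 still-open variables draw from only 7 values {5, 6, 7, 8, 9, 11, 12}, so each is used; only cell 6 can be 8, hence cell 6 = 8.
The 6 still-open variables together cover exactly {5, 6, 7, 9, 11, 12} — 6 values for 6 variables — and 12 appears only in cell 8's list, so cell 8 = 12.
cell 2, cell 3, cell 4 share exactly the 3 values {5, 6, 9}; by pigeonhole those values go to them, so strike 5, 6, 9 from cell 5, cell 7.
Determined: cell 1=10, cell 6=8, cell 8=12. The other cells each still have more than one consistent value. That makes 3.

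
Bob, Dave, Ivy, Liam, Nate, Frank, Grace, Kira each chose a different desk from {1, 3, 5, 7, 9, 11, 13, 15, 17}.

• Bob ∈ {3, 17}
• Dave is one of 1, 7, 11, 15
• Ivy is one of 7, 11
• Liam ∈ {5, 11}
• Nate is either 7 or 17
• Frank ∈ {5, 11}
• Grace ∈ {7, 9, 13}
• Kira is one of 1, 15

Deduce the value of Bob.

Liam and Frank share exactly the 2 values {5, 11}; by pigeonhole those values go to them, so strike 5, 11 from Dave, Ivy.
That leaves Ivy = 7. Remove 7 from Dave, Nate, Grace.
Nate's domain is down to {17}, so Nate = 17. Eliminate 17 elsewhere: Bob.
So Bob = 3.

3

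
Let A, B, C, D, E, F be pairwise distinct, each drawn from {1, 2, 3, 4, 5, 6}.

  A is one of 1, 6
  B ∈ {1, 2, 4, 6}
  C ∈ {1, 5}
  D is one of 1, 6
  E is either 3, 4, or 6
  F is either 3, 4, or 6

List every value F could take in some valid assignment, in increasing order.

3, 4

The 6 variables together cover exactly {1, 2, 3, 4, 5, 6} — 6 values for 6 variables — and 2 appears only in B's list, so B = 2.
The 5 still-open variables together cover exactly {1, 3, 4, 5, 6} — 5 values for 5 variables — and 5 appears only in C's list, so C = 5.
The 2 variables A and D are confined to {1, 6}, which locks those values in; drop them from E, F.
No further eliminations apply; F can still be any of 3, 4.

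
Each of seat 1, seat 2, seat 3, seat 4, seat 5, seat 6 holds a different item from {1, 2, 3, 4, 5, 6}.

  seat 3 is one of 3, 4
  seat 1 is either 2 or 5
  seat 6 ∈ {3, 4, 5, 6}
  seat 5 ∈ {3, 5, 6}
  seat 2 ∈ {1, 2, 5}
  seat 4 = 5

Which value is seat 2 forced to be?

1

seat 4's domain is down to {5}, so seat 4 = 5. Eliminate 5 elsewhere: seat 1, seat 2, seat 5, seat 6.
seat 1's domain is down to {2}, so seat 1 = 2. So seat 2 can't be 2.
So seat 2 = 1.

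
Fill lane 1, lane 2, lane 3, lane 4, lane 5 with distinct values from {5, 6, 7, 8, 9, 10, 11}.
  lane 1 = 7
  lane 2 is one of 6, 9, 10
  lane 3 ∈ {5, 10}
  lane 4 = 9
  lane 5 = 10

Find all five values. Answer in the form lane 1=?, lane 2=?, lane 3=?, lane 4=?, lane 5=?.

lane 1's domain is down to {7}, so lane 1 = 7.
lane 4's domain is down to {9}, so lane 4 = 9. Remove 9 from lane 2.
lane 5 must be 10 (only option left). Remove 10 from lane 2, lane 3.
lane 2's domain is down to {6}, so lane 2 = 6.
lane 3's domain is down to {5}, so lane 3 = 5.

lane 1=7, lane 2=6, lane 3=5, lane 4=9, lane 5=10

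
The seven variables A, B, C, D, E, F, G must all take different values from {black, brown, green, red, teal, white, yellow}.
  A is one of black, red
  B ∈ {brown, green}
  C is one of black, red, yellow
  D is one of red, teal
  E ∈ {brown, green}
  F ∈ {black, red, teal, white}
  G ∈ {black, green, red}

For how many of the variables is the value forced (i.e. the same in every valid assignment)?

3

The 7 variables together cover exactly {black, brown, green, red, teal, white, yellow} — 7 values for 7 variables — and white appears only in F's list, so F = white.
The 6 still-open variables draw from only 6 values {black, brown, green, red, teal, yellow}, so each is used; only D can be teal, hence D = teal.
The 5 still-open variables together cover exactly {black, brown, green, red, yellow} — 5 values for 5 variables — and yellow appears only in C's list, so C = yellow.
The 2 variables B and E are confined to {brown, green}, which locks those values in; drop them from G.
Determined: C=yellow, D=teal, F=white. The other variables each still have more than one consistent value. That makes 3.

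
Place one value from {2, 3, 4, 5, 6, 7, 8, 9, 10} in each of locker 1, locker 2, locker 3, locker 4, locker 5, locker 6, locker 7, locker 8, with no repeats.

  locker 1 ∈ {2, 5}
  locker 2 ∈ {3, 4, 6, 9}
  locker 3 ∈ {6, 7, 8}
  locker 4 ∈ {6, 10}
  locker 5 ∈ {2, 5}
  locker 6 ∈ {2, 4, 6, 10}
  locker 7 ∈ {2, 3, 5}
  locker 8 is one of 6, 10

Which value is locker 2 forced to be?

9

locker 1 and locker 5 share exactly the 2 values {2, 5}; by pigeonhole those values go to them, so strike 2, 5 from locker 6, locker 7.
locker 7 has just one choice, so locker 7 = 3. So locker 2 can't be 3.
The 2 variables locker 4 and locker 8 are confined to {6, 10}, which locks those values in; drop them from locker 2, locker 3, locker 6.
locker 6's domain is down to {4}, so locker 6 = 4. So locker 2 can't be 4.
So locker 2 = 9.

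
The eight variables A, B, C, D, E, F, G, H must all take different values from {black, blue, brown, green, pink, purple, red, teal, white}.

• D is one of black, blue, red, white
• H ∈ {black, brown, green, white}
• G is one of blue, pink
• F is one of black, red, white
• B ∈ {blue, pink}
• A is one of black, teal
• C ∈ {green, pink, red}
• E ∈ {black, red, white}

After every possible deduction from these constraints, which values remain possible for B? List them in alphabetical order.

blue, pink

The 8 variables together cover exactly {black, blue, brown, green, pink, red, teal, white} — 8 values for 8 variables — and brown appears only in H's list, so H = brown.
Among the 7 still-open variables, green fits only C (and all 7 values in {black, blue, green, pink, red, teal, white} must be used), so C = green.
The 6 still-open variables together cover exactly {black, blue, pink, red, teal, white} — 6 values for 6 variables — and teal appears only in A's list, so A = teal.
The 2 variables B and G are confined to {blue, pink}, which locks those values in; drop them from D.
No further eliminations apply; B can still be any of blue, pink.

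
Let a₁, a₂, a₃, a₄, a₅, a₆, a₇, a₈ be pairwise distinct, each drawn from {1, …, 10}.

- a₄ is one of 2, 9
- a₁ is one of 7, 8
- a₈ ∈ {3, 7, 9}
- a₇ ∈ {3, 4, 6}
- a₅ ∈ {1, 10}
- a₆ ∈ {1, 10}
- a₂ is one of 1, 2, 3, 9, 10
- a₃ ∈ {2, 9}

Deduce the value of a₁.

8

a₃ and a₄ between them cover only {2, 9} — a naked pair. Remove those values from a₂, a₈.
a₅ and a₆ between them cover only {1, 10} — a naked pair. Remove those values from a₂.
a₂'s domain is down to {3}, so a₂ = 3. Eliminate 3 elsewhere: a₇, a₈.
a₈'s domain is down to {7}, so a₈ = 7. Strike 7 from a₁.
So a₁ = 8.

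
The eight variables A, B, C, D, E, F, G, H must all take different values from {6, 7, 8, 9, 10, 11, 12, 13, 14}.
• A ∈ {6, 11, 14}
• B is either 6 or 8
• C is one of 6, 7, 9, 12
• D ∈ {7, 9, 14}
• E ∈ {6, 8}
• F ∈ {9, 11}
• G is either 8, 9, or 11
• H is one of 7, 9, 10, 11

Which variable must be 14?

The 8 variables draw from only 8 values {6, 7, 8, 9, 10, 11, 12, 14}, so each is used; only H can be 10, hence H = 10.
The 7 still-open variables together cover exactly {6, 7, 8, 9, 11, 12, 14} — 7 values for 7 variables — and 12 appears only in C's list, so C = 12.
Among the 6 still-open variables, 7 fits only D (and all 6 values in {6, 7, 8, 9, 11, 14} must be used), so D = 7.
The 5 still-open variables together cover exactly {6, 8, 9, 11, 14} — 5 values for 5 variables — and 14 appears only in A's list, so A = 14.

A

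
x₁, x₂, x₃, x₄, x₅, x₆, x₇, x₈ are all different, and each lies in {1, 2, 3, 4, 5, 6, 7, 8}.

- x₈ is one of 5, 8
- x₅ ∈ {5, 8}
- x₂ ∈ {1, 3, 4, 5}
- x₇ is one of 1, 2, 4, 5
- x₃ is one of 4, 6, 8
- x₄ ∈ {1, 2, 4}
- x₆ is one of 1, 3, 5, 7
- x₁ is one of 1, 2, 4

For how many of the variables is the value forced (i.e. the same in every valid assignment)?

Among the 8 variables, 6 fits only x₃ (and all 8 values in {1, 2, 3, 4, 5, 6, 7, 8} must be used), so x₃ = 6.
The 7 still-open variables draw from only 7 values {1, 2, 3, 4, 5, 7, 8}, so each is used; only x₆ can be 7, hence x₆ = 7.
The 6 still-open variables draw from only 6 values {1, 2, 3, 4, 5, 8}, so each is used; only x₂ can be 3, hence x₂ = 3.
x₅ and x₈ share exactly the 2 values {5, 8}; by pigeonhole those values go to them, so strike 5, 8 from x₇.
Determined: x₂=3, x₃=6, x₆=7. The other variables each still have more than one consistent value. That makes 3.

3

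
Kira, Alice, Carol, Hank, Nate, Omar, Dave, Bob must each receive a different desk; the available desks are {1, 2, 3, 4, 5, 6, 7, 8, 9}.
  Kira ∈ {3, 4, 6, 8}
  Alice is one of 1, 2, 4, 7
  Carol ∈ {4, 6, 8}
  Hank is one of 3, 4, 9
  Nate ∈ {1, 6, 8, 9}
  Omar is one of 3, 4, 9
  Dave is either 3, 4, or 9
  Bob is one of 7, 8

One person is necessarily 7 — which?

The 8 variables together cover exactly {1, 2, 3, 4, 6, 7, 8, 9} — 8 values for 8 variables — and 2 appears only in Alice's list, so Alice = 2.
The 7 still-open variables together cover exactly {1, 3, 4, 6, 7, 8, 9} — 7 values for 7 variables — and 1 appears only in Nate's list, so Nate = 1.
The 6 still-open variables together cover exactly {3, 4, 6, 7, 8, 9} — 6 values for 6 variables — and 7 appears only in Bob's list, so Bob = 7.

Bob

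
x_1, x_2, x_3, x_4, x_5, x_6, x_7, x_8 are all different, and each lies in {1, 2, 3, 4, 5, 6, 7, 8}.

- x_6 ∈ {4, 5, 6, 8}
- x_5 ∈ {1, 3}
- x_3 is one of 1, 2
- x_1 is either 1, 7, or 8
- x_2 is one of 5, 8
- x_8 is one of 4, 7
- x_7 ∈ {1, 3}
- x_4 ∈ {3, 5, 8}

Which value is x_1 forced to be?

7

The 8 variables draw from only 8 values {1, 2, 3, 4, 5, 6, 7, 8}, so each is used; only x_3 can be 2, hence x_3 = 2.
The 7 still-open variables together cover exactly {1, 3, 4, 5, 6, 7, 8} — 7 values for 7 variables — and 6 appears only in x_6's list, so x_6 = 6.
Among the 6 still-open variables, 4 fits only x_8 (and all 6 values in {1, 3, 4, 5, 7, 8} must be used), so x_8 = 4.
The 5 still-open variables draw from only 5 values {1, 3, 5, 7, 8}, so each is used; only x_1 can be 7, hence x_1 = 7.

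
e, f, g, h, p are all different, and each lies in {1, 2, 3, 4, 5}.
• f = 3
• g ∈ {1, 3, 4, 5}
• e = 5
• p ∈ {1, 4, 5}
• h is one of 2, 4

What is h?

2

e's domain is down to {5}, so e = 5. Remove 5 from g, p.
That leaves f = 3. So g can't be 3.
The 3 still-open variables draw from only 3 values {1, 2, 4}, so each is used; only h can be 2, hence h = 2.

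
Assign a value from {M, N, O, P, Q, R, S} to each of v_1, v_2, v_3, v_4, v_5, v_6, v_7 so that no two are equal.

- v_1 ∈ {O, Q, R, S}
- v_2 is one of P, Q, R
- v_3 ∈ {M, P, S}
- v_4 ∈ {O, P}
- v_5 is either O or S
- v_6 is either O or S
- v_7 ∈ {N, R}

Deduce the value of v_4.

Among the 7 variables, M fits only v_3 (and all 7 values in {M, N, O, P, Q, R, S} must be used), so v_3 = M.
The 6 still-open variables draw from only 6 values {N, O, P, Q, R, S}, so each is used; only v_7 can be N, hence v_7 = N.
v_5 and v_6 share exactly the 2 values {O, S}; by pigeonhole those values go to them, so strike O, S from v_1, v_4.
So v_4 = P.

P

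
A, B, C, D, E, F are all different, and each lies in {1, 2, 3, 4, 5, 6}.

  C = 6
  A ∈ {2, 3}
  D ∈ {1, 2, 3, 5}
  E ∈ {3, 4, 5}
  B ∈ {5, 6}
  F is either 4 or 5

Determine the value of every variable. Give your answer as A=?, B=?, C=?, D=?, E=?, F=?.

A=2, B=5, C=6, D=1, E=3, F=4

C must be 6 (only option left). Strike 6 from B.
B has just one choice, so B = 5. Eliminate 5 elsewhere: D, E, F.
F has just one choice, so F = 4. So E can't be 4.
E has just one choice, so E = 3. Eliminate 3 elsewhere: A, D.
A has just one choice, so A = 2. Eliminate 2 elsewhere: D.
That leaves D = 1.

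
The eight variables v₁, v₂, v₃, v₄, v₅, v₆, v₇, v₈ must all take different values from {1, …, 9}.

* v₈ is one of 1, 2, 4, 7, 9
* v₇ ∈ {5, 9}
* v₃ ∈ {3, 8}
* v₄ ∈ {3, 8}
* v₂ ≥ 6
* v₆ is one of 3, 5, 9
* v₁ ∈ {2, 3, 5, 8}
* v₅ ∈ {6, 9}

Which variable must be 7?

The 2 variables v₃ and v₄ are confined to {3, 8}, which locks those values in; drop them from v₁, v₂, v₆.
The 2 variables v₆ and v₇ are confined to {5, 9}, which locks those values in; drop them from v₁, v₂, v₅, v₈.
v₁'s domain is down to {2}, so v₁ = 2. Remove 2 from v₈.
v₅ must be 6 (only option left). Eliminate 6 elsewhere: v₂.
So 7 goes to v₂.

v₂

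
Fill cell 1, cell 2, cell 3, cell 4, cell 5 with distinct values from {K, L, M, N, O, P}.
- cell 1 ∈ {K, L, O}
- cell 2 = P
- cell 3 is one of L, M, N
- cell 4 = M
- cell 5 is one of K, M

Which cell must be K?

cell 2 must be P (only option left).
cell 4's domain is down to {M}, so cell 4 = M. Strike M from cell 3, cell 5.
So K goes to cell 5.

cell 5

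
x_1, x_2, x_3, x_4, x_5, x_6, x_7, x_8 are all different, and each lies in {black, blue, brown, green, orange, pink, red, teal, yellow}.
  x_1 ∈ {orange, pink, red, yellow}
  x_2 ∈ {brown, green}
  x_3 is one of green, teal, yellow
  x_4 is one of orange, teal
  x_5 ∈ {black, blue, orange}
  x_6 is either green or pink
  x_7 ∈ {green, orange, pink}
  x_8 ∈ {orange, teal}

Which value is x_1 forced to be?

x_4 and x_8 between them cover only {orange, teal} — a naked pair. Remove those values from x_1, x_3, x_5, x_7.
The 2 variables x_6 and x_7 are confined to {green, pink}, which locks those values in; drop them from x_1, x_2, x_3.
x_2 has just one choice, so x_2 = brown.
x_3 has just one choice, so x_3 = yellow. So x_1 can't be yellow.
So x_1 = red.

red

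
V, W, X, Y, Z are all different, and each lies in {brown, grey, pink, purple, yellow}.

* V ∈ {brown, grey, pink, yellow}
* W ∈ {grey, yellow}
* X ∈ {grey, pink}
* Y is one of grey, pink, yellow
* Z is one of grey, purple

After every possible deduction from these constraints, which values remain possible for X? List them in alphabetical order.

Among the 5 variables, brown fits only V (and all 5 values in {brown, grey, pink, purple, yellow} must be used), so V = brown.
Among the 4 still-open variables, purple fits only Z (and all 4 values in {grey, pink, purple, yellow} must be used), so Z = purple.
No further eliminations apply; X can still be any of grey, pink.

grey, pink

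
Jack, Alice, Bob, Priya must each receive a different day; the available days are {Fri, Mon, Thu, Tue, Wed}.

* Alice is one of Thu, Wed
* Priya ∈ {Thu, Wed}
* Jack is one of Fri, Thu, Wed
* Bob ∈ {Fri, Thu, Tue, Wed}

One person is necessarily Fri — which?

Jack

Among the 4 variables, Tue fits only Bob (and all 4 values in {Fri, Thu, Tue, Wed} must be used), so Bob = Tue.
The 3 still-open variables draw from only 3 values {Fri, Thu, Wed}, so each is used; only Jack can be Fri, hence Jack = Fri.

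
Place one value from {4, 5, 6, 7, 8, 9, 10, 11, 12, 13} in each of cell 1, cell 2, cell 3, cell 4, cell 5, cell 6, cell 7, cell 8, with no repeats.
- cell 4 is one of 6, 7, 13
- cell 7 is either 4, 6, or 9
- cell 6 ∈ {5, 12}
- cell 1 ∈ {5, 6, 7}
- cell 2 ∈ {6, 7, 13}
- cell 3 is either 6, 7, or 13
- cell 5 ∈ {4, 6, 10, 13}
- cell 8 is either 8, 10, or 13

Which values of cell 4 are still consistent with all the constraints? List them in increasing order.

cell 2, cell 3, cell 4 between them cover only {6, 7, 13} — a naked triple. Remove those values from cell 1, cell 5, cell 7, cell 8.
cell 1's domain is down to {5}, so cell 1 = 5. Eliminate 5 elsewhere: cell 6.
cell 6's domain is down to {12}, so cell 6 = 12.
No further eliminations apply; cell 4 can still be any of 6, 7, 13.

6, 7, 13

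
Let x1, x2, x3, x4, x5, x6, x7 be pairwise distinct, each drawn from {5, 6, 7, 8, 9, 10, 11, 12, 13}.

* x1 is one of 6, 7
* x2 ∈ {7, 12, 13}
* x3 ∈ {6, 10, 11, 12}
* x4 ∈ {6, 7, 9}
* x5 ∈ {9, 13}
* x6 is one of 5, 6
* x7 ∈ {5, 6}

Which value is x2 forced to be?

12

The 2 variables x6 and x7 are confined to {5, 6}, which locks those values in; drop them from x1, x3, x4.
x1 has just one choice, so x1 = 7. Strike 7 from x2, x4.
That leaves x4 = 9. Eliminate 9 elsewhere: x5.
That leaves x5 = 13. Strike 13 from x2.
So x2 = 12.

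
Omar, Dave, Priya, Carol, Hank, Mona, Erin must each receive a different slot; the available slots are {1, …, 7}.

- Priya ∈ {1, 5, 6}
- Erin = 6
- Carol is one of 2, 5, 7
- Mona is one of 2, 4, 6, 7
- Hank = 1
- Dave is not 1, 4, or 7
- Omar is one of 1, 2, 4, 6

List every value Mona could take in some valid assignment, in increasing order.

2, 4, 7

Hank must be 1 (only option left). Remove 1 from Omar, Priya.
Erin's domain is down to {6}, so Erin = 6. So Omar, Dave, Priya, Mona can't be 6.
Priya's domain is down to {5}, so Priya = 5. Strike 5 from Dave, Carol.
The 4 still-open variables draw from only 4 values {2, 3, 4, 7}, so each is used; only Dave can be 3, hence Dave = 3.
No further eliminations apply; Mona can still be any of 2, 4, 7.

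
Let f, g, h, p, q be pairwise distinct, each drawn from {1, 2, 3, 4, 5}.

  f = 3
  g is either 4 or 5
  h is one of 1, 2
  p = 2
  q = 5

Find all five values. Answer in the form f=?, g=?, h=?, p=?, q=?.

f=3, g=4, h=1, p=2, q=5

f's domain is down to {3}, so f = 3.
p's domain is down to {2}, so p = 2. Strike 2 from h.
q must be 5 (only option left). So g can't be 5.
g must be 4 (only option left).
h has just one choice, so h = 1.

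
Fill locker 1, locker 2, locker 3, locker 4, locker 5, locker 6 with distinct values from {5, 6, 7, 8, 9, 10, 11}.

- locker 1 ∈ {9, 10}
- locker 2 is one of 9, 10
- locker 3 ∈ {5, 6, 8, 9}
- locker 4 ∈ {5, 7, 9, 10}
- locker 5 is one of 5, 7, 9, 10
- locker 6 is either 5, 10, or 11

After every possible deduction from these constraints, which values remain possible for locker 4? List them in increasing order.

locker 1 and locker 2 share exactly the 2 values {9, 10}; by pigeonhole those values go to them, so strike 9, 10 from locker 3, locker 4, locker 5, locker 6.
locker 4 and locker 5 share exactly the 2 values {5, 7}; by pigeonhole those values go to them, so strike 5, 7 from locker 3, locker 6.
That leaves locker 6 = 11.
No further eliminations apply; locker 4 can still be any of 5, 7.

5, 7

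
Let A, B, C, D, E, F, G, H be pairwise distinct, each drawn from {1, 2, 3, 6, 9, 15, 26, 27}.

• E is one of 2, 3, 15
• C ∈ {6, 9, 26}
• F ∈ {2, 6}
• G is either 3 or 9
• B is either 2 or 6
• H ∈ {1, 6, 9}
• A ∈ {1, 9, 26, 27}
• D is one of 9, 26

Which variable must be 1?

The 8 variables together cover exactly {1, 2, 3, 6, 9, 15, 26, 27} — 8 values for 8 variables — and 15 appears only in E's list, so E = 15.
The 7 still-open variables together cover exactly {1, 2, 3, 6, 9, 26, 27} — 7 values for 7 variables — and 3 appears only in G's list, so G = 3.
The 6 still-open variables together cover exactly {1, 2, 6, 9, 26, 27} — 6 values for 6 variables — and 27 appears only in A's list, so A = 27.
Among the 5 still-open variables, 1 fits only H (and all 5 values in {1, 2, 6, 9, 26} must be used), so H = 1.

H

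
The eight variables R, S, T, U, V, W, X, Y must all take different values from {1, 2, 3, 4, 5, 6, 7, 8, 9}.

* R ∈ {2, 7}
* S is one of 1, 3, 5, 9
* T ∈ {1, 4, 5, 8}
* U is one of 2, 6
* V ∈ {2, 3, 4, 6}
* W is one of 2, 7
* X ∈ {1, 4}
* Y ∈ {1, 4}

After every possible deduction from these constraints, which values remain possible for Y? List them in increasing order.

1, 4

R and W between them cover only {2, 7} — a naked pair. Remove those values from U, V.
U has just one choice, so U = 6. So V can't be 6.
The 2 variables X and Y are confined to {1, 4}, which locks those values in; drop them from S, T, V.
V's domain is down to {3}, so V = 3. So S can't be 3.
No further eliminations apply; Y can still be any of 1, 4.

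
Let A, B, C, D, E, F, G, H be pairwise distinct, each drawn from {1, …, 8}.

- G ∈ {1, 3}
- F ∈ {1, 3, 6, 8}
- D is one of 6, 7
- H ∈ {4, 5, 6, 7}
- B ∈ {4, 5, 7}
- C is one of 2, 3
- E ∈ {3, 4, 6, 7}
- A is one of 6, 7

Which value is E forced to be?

The 8 variables draw from only 8 values {1, 2, 3, 4, 5, 6, 7, 8}, so each is used; only C can be 2, hence C = 2.
The 7 still-open variables draw from only 7 values {1, 3, 4, 5, 6, 7, 8}, so each is used; only F can be 8, hence F = 8.
Among the 6 still-open variables, 1 fits only G (and all 6 values in {1, 3, 4, 5, 6, 7} must be used), so G = 1.
Among the 5 still-open variables, 3 fits only E (and all 5 values in {3, 4, 5, 6, 7} must be used), so E = 3.

3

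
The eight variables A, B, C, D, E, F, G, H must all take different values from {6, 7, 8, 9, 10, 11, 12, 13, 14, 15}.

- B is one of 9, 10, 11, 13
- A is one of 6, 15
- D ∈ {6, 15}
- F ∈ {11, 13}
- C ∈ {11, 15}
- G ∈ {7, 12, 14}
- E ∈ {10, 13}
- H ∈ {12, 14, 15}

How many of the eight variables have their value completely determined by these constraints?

4

The 2 variables A and D are confined to {6, 15}, which locks those values in; drop them from C, H.
C's domain is down to {11}, so C = 11. Eliminate 11 elsewhere: B, F.
That leaves F = 13. So B, E can't be 13.
E must be 10 (only option left). So B can't be 10.
B has just one choice, so B = 9.
Determined: B=9, C=11, E=10, F=13. The other variables each still have more than one consistent value. That makes 4.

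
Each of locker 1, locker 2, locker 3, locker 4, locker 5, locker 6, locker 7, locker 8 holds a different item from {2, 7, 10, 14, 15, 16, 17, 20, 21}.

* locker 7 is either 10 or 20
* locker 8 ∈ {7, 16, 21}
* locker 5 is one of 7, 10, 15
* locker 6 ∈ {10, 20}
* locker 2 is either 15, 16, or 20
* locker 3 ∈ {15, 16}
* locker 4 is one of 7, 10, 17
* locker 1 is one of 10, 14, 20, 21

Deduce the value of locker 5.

7

The 8 variables draw from only 8 values {7, 10, 14, 15, 16, 17, 20, 21}, so each is used; only locker 1 can be 14, hence locker 1 = 14.
The 7 still-open variables together cover exactly {7, 10, 15, 16, 17, 20, 21} — 7 values for 7 variables — and 17 appears only in locker 4's list, so locker 4 = 17.
The 6 still-open variables draw from only 6 values {7, 10, 15, 16, 20, 21}, so each is used; only locker 8 can be 21, hence locker 8 = 21.
The 5 still-open variables draw from only 5 values {7, 10, 15, 16, 20}, so each is used; only locker 5 can be 7, hence locker 5 = 7.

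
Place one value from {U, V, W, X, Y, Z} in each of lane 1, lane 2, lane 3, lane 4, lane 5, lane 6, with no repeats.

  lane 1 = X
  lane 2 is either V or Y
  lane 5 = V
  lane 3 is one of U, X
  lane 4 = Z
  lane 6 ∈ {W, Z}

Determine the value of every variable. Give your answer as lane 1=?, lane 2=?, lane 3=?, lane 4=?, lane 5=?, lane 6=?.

lane 1 must be X (only option left). Remove X from lane 3.
That leaves lane 3 = U.
lane 4 must be Z (only option left). Strike Z from lane 6.
lane 5 has just one choice, so lane 5 = V. Strike V from lane 2.
That leaves lane 6 = W.
lane 2's domain is down to {Y}, so lane 2 = Y.

lane 1=X, lane 2=Y, lane 3=U, lane 4=Z, lane 5=V, lane 6=W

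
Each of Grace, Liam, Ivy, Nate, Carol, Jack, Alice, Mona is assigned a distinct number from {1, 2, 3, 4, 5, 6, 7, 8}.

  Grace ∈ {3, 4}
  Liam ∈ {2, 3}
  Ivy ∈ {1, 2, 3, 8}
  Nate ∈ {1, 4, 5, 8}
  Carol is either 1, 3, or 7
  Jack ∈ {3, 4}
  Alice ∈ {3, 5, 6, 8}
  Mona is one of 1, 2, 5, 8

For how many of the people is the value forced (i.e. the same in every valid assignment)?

3

The 8 variables together cover exactly {1, 2, 3, 4, 5, 6, 7, 8} — 8 values for 8 variables — and 6 appears only in Alice's list, so Alice = 6.
The 7 still-open variables draw from only 7 values {1, 2, 3, 4, 5, 7, 8}, so each is used; only Carol can be 7, hence Carol = 7.
Grace and Jack share exactly the 2 values {3, 4}; by pigeonhole those values go to them, so strike 3, 4 from Liam, Ivy, Nate.
Liam has just one choice, so Liam = 2. So Ivy, Mona can't be 2.
Determined: Liam=2, Carol=7, Alice=6. The other people each still have more than one consistent value. That makes 3.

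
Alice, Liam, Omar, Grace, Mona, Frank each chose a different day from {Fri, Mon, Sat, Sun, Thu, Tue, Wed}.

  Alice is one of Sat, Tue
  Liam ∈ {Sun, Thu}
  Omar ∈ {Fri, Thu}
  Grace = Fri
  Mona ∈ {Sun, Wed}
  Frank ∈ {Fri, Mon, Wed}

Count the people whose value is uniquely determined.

5

Grace's domain is down to {Fri}, so Grace = Fri. Strike Fri from Omar, Frank.
Omar's domain is down to {Thu}, so Omar = Thu. Remove Thu from Liam.
That leaves Liam = Sun. Remove Sun from Mona.
Mona must be Wed (only option left). So Frank can't be Wed.
Frank must be Mon (only option left).
Determined: Liam=Sun, Omar=Thu, Grace=Fri, Mona=Wed, Frank=Mon. The other people each still have more than one consistent value. That makes 5.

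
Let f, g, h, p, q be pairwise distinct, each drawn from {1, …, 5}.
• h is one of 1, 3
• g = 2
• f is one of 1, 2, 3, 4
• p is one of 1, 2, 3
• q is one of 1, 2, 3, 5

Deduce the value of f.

g's domain is down to {2}, so g = 2. Remove 2 from f, p, q.
The 4 still-open variables together cover exactly {1, 3, 4, 5} — 4 values for 4 variables — and 4 appears only in f's list, so f = 4.

4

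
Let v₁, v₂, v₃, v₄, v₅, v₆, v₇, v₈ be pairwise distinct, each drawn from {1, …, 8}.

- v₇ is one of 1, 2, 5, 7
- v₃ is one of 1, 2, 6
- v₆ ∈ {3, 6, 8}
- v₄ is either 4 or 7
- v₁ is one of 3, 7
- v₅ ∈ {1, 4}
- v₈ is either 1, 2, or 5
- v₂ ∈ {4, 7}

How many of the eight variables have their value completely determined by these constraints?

4

The 8 variables draw from only 8 values {1, 2, 3, 4, 5, 6, 7, 8}, so each is used; only v₆ can be 8, hence v₆ = 8.
The 7 still-open variables draw from only 7 values {1, 2, 3, 4, 5, 6, 7}, so each is used; only v₁ can be 3, hence v₁ = 3.
The 6 still-open variables draw from only 6 values {1, 2, 4, 5, 6, 7}, so each is used; only v₃ can be 6, hence v₃ = 6.
The 2 variables v₂ and v₄ are confined to {4, 7}, which locks those values in; drop them from v₅, v₇.
v₅ has just one choice, so v₅ = 1. So v₇, v₈ can't be 1.
Determined: v₁=3, v₃=6, v₅=1, v₆=8. The other variables each still have more than one consistent value. That makes 4.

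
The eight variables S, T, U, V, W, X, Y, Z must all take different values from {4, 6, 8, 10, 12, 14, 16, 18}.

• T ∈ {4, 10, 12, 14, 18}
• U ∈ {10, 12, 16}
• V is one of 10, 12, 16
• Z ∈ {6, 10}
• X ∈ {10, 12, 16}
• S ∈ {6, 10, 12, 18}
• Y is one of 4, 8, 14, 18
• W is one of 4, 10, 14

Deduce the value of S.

18

The 8 variables together cover exactly {4, 6, 8, 10, 12, 14, 16, 18} — 8 values for 8 variables — and 8 appears only in Y's list, so Y = 8.
U, V, X between them cover only {10, 12, 16} — a naked triple. Remove those values from S, T, W, Z.
That leaves Z = 6. Eliminate 6 elsewhere: S.
So S = 18.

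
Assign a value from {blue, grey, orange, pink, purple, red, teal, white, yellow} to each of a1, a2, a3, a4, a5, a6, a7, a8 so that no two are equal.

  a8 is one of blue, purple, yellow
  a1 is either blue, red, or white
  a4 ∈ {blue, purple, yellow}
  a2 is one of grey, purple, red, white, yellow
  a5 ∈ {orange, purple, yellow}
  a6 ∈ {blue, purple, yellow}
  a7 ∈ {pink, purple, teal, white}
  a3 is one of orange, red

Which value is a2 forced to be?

The 3 variables a4, a6, a8 are confined to {blue, purple, yellow}, which locks those values in; drop them from a1, a2, a5, a7.
a5 has just one choice, so a5 = orange. Eliminate orange elsewhere: a3.
That leaves a3 = red. Remove red from a1, a2.
a1 has just one choice, so a1 = white. Remove white from a2, a7.
So a2 = grey.

grey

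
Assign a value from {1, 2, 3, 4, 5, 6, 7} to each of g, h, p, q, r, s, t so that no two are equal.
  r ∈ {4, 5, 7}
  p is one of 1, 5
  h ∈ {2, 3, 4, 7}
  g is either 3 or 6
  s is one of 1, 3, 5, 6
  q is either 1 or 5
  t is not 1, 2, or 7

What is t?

Among the 7 variables, 2 fits only h (and all 7 values in {1, 2, 3, 4, 5, 6, 7} must be used), so h = 2.
The 6 still-open variables together cover exactly {1, 3, 4, 5, 6, 7} — 6 values for 6 variables — and 7 appears only in r's list, so r = 7.
The 5 still-open variables draw from only 5 values {1, 3, 4, 5, 6}, so each is used; only t can be 4, hence t = 4.

4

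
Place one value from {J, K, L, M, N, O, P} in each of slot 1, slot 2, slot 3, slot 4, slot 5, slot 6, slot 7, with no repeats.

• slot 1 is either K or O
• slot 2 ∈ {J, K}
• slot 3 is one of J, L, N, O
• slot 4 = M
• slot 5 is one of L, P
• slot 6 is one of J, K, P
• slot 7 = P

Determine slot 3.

N

slot 4's domain is down to {M}, so slot 4 = M.
That leaves slot 7 = P. Remove P from slot 5, slot 6.
slot 5 has just one choice, so slot 5 = L. Strike L from slot 3.
The 4 still-open variables draw from only 4 values {J, K, N, O}, so each is used; only slot 3 can be N, hence slot 3 = N.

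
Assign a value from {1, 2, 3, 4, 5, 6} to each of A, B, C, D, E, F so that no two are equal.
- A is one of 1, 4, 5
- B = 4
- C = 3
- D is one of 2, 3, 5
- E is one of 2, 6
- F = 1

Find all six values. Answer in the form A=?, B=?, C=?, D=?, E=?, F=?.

A=5, B=4, C=3, D=2, E=6, F=1

B has just one choice, so B = 4. So A can't be 4.
C must be 3 (only option left). Remove 3 from D.
F must be 1 (only option left). Eliminate 1 elsewhere: A.
A has just one choice, so A = 5. So D can't be 5.
D must be 2 (only option left). Remove 2 from E.
E must be 6 (only option left).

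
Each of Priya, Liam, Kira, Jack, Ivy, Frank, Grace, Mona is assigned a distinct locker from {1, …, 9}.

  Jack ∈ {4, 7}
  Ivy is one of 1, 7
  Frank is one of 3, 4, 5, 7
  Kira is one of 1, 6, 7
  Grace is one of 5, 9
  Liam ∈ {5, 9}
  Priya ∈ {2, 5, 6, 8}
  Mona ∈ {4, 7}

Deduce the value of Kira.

The 2 variables Liam and Grace are confined to {5, 9}, which locks those values in; drop them from Priya, Frank.
The 2 variables Jack and Mona are confined to {4, 7}, which locks those values in; drop them from Kira, Ivy, Frank.
That leaves Ivy = 1. Strike 1 from Kira.
So Kira = 6.

6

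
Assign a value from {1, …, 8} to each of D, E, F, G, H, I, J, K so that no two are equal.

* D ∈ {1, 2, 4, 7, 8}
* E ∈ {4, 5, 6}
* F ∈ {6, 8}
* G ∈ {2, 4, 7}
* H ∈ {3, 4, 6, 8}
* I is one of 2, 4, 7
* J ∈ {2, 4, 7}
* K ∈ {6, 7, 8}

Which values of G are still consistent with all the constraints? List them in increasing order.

The 8 variables draw from only 8 values {1, 2, 3, 4, 5, 6, 7, 8}, so each is used; only D can be 1, hence D = 1.
The 7 still-open variables draw from only 7 values {2, 3, 4, 5, 6, 7, 8}, so each is used; only H can be 3, hence H = 3.
Among the 6 still-open variables, 5 fits only E (and all 6 values in {2, 4, 5, 6, 7, 8} must be used), so E = 5.
G, I, J share exactly the 3 values {2, 4, 7}; by pigeonhole those values go to them, so strike 2, 4, 7 from K.
No further eliminations apply; G can still be any of 2, 4, 7.

2, 4, 7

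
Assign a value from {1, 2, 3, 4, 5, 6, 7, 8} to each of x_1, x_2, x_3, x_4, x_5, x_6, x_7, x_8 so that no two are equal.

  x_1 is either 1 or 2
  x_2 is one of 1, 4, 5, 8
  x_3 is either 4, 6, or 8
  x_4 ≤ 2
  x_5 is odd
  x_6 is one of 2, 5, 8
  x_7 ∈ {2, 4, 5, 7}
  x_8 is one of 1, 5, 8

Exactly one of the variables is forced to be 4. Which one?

x_2

Among the 8 variables, 3 fits only x_5 (and all 8 values in {1, 2, 3, 4, 5, 6, 7, 8} must be used), so x_5 = 3.
The 7 still-open variables draw from only 7 values {1, 2, 4, 5, 6, 7, 8}, so each is used; only x_3 can be 6, hence x_3 = 6.
Among the 6 still-open variables, 7 fits only x_7 (and all 6 values in {1, 2, 4, 5, 7, 8} must be used), so x_7 = 7.
Among the 5 still-open variables, 4 fits only x_2 (and all 5 values in {1, 2, 4, 5, 8} must be used), so x_2 = 4.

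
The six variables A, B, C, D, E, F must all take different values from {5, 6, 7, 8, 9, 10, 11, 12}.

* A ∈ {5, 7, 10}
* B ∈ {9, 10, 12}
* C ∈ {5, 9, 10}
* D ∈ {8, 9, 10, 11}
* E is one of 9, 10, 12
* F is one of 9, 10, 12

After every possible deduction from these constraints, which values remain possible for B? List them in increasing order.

9, 10, 12

The 3 variables B, E, F are confined to {9, 10, 12}, which locks those values in; drop them from A, C, D.
C must be 5 (only option left). So A can't be 5.
A has just one choice, so A = 7.
No further eliminations apply; B can still be any of 9, 10, 12.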